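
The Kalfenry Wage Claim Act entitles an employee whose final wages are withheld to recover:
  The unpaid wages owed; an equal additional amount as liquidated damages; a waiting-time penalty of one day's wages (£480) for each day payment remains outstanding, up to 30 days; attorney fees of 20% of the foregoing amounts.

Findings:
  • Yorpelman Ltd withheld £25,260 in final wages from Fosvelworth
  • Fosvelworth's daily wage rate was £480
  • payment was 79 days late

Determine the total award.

Liquidated damages (equal amount): £25,260
Penalty days: min(79, 30) = 30
Waiting-time penalty: 30 × £480 = £14,400
Subtotal: £25,260 + £25,260 + £14,400 = £64,920
Attorney fees: 20% of £64,920 = £12,984
Total award: £64,920 + £12,984 = £77,904

£77,904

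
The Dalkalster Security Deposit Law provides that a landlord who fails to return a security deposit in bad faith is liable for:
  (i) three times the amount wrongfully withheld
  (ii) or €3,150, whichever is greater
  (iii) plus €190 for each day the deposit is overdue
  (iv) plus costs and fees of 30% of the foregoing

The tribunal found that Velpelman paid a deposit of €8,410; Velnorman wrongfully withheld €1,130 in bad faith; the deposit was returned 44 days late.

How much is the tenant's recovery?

Trebled: 3 × €1,130 = €3,390
Minimum €3,150: €3,390 meets the minimum, no increase.
Late-return penalty: 44 × €190 = €8,360
Damages plus late penalty: €3,390 + €8,360 = €11,750
Costs and fees: 30% of €11,750 = €3,525
Total recovery: €11,750 + €3,525 = €15,275

€15,275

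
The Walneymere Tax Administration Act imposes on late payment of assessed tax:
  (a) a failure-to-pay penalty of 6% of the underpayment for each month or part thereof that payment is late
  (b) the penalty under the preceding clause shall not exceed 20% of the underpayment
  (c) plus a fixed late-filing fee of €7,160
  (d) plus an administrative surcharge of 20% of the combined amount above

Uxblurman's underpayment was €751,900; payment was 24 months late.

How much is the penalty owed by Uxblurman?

Accrued rate: 6% × 24 = 144%, capped at 20% → 20%
Failure-to-pay penalty: 20% of €751,900 = €150,380
Penalty before surcharge: €150,380 + €7,160 = €157,540
Administrative surcharge: 20% of €157,540 = €31,508
Total penalty: €157,540 + €31,508 = €189,048

Penalty: €189,048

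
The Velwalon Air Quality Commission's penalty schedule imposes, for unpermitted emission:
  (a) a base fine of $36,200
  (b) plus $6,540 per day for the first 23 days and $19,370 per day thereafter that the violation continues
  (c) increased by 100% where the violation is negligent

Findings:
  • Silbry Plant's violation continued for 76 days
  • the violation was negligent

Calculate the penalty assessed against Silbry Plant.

First 23 days: 23 × $6,540 = $150,420
Remaining days: (76 − 23) × $19,370 = $1,026,610
Per-day component: $150,420 + $1,026,610 = $1,177,030
Base plus per-day: $36,200 + $1,177,030 = $1,213,230
Enhancement: 100% of $1,213,230 = $1,213,230
Enhanced fine: $1,213,230 + $1,213,230 = $2,426,460

$2,426,460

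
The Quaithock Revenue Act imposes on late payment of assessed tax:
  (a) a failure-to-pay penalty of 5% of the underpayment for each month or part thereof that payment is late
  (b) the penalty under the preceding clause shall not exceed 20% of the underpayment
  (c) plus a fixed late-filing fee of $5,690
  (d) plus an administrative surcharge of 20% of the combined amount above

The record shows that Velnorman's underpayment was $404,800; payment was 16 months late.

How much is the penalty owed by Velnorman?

Accrued rate: 5% × 16 = 80%, capped at 20% → 20%
Failure-to-pay penalty: 20% of $404,800 = $80,960
Penalty before surcharge: $80,960 + $5,690 = $86,650
Administrative surcharge: 20% of $86,650 = $17,330
Total penalty: $86,650 + $17,330 = $103,980

$103,980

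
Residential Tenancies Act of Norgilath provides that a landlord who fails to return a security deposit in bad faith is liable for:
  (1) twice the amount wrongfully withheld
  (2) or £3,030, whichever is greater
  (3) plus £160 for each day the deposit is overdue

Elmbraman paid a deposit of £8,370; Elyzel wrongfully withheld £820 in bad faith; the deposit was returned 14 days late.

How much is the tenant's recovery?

Recovery: £5,270

Doubled: 2 × £820 = £1,640
Minimum £3,030: £1,640 is below the minimum → £3,030
Late-return penalty: 14 × £160 = £2,240
Damages plus late penalty: £3,030 + £2,240 = £5,270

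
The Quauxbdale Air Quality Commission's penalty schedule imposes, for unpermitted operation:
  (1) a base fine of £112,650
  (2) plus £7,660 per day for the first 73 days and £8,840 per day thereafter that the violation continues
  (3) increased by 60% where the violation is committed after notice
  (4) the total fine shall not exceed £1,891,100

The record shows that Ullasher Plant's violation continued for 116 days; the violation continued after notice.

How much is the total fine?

First 73 days: 73 × £7,660 = £559,180
Remaining days: (116 − 73) × £8,840 = £380,120
Per-day component: £559,180 + £380,120 = £939,300
Base plus per-day: £112,650 + £939,300 = £1,051,950
Enhancement: 60% of £1,051,950 = £631,170
Enhanced fine: £1,051,950 + £631,170 = £1,683,120
Cap at £1,891,100: £1,683,120 is within the cap, no reduction.

£1,683,120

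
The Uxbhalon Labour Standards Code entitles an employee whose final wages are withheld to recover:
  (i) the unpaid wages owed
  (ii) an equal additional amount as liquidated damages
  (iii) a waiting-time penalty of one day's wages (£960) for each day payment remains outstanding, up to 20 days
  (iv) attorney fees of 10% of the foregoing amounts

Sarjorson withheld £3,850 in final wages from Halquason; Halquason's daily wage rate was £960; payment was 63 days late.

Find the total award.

£29,590

Liquidated damages (equal amount): £3,850
Penalty days: min(63, 20) = 20
Waiting-time penalty: 20 × £960 = £19,200
Subtotal: £3,850 + £3,850 + £19,200 = £26,900
Attorney fees: 10% of £26,900 = £2,690
Total award: £26,900 + £2,690 = £29,590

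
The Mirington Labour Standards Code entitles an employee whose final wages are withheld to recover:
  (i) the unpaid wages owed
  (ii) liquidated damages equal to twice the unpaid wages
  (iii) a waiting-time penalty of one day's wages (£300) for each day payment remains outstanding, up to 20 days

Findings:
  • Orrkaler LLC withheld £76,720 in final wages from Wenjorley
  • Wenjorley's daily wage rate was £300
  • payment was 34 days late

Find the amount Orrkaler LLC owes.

Doubled: 2 × £76,720 = £153,440
Penalty days: min(34, 20) = 20
Waiting-time penalty: 20 × £300 = £6,000
Total award: £76,720 + £153,440 + £6,000 = £236,160

Total award: £236,160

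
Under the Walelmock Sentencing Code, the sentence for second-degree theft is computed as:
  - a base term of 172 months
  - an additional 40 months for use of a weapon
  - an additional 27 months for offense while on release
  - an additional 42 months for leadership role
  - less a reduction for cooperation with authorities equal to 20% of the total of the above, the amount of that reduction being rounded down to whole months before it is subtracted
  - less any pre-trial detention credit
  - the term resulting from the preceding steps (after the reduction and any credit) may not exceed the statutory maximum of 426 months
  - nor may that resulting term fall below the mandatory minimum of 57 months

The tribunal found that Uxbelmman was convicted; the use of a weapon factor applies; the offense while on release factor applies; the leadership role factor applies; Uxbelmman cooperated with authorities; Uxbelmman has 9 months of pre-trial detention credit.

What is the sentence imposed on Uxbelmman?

Use of a weapon enhancement: +40 months
Offense while on release enhancement: +27 months
Leadership role enhancement: +42 months
Adjusted term: 172 months + 40 months + 27 months + 42 months = 281 months
Cooperation with authorities reduction: 20% of 281 months = 56 months (rounded down)
After reduction: 281 − 56 = 225 months
Less pre-trial detention credit: 225 months − 9 months = 216 months
Cap at 426 months: 216 months is within the cap, no reduction.
Minimum 57 months: 216 months meets the minimum, no increase.

216 months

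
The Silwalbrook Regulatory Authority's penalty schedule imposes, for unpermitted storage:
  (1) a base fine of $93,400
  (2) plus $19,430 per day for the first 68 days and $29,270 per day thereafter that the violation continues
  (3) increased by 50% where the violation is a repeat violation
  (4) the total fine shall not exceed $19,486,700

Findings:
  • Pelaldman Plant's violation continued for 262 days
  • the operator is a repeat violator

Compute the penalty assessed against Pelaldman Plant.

First 68 days: 68 × $19,430 = $1,321,240
Remaining days: (262 − 68) × $29,270 = $5,678,380
Per-day component: $1,321,240 + $5,678,380 = $6,999,620
Base plus per-day: $93,400 + $6,999,620 = $7,093,020
Enhancement: 50% of $7,093,020 = $3,546,510
Enhanced fine: $7,093,020 + $3,546,510 = $10,639,530
Cap at $19,486,700: $10,639,530 is within the cap, no reduction.

$10,639,530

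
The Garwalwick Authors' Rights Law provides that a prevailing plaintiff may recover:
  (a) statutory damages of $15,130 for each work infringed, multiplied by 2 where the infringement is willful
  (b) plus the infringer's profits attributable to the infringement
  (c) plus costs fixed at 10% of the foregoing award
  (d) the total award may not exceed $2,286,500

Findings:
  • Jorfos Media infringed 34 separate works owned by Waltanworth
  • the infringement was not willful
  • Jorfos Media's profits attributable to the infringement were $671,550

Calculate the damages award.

Statutory damages: 34 × $15,130 = $514,420
Infringement not willful: no ×2 enhancement.
Combined award: $514,420 + $671,550 = $1,185,970
Costs: 10% of $1,185,970 = $118,597
Award plus costs: $1,185,970 + $118,597 = $1,304,567
Cap at $2,286,500: $1,304,567 is within the cap, no reduction.

$1,304,567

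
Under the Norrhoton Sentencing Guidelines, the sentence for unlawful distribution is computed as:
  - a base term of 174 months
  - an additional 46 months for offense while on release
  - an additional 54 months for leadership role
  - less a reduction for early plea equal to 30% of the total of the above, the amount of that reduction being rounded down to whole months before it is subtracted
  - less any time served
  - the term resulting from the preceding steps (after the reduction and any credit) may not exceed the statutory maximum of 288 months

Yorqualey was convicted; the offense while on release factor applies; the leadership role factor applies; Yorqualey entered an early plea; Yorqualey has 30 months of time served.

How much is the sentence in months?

162 months

Offense while on release enhancement: +46 months
Leadership role enhancement: +54 months
Adjusted term: 174 months + 46 months + 54 months = 274 months
Early plea reduction: 30% of 274 months = 82 months (rounded down)
After reduction: 274 − 82 = 192 months
Less time served: 192 months − 30 months = 162 months
Cap at 288 months: 162 months is within the cap, no reduction.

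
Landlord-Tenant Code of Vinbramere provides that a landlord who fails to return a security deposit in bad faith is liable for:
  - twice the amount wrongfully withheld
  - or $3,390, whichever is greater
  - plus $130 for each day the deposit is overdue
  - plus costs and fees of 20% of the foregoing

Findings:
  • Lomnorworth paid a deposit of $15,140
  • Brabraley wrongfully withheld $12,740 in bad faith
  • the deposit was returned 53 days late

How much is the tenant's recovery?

Doubled: 2 × $12,740 = $25,480
Minimum $3,390: $25,480 meets the minimum, no increase.
Late-return penalty: 53 × $130 = $6,890
Damages plus late penalty: $25,480 + $6,890 = $32,370
Costs and fees: 20% of $32,370 = $6,474
Total recovery: $32,370 + $6,474 = $38,844

$38,844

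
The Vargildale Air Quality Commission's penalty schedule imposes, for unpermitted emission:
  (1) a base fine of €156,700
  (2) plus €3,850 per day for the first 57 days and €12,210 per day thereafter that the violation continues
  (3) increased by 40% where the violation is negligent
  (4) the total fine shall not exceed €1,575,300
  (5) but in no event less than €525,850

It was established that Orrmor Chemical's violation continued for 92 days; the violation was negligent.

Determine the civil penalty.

First 57 days: 57 × €3,850 = €219,450
Remaining days: (92 − 57) × €12,210 = €427,350
Per-day component: €219,450 + €427,350 = €646,800
Base plus per-day: €156,700 + €646,800 = €803,500
Enhancement: 40% of €803,500 = €321,400
Enhanced fine: €803,500 + €321,400 = €1,124,900
Cap at €1,575,300: €1,124,900 is within the cap, no reduction.
Minimum €525,850: €1,124,900 meets the minimum, no increase.

Civil penalty: €1,124,900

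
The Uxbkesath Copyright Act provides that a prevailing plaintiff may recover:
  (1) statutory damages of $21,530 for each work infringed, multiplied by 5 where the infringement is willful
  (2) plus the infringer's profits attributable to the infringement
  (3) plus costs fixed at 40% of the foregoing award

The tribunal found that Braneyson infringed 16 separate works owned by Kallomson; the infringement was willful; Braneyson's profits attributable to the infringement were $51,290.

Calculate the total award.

$2,483,166

Statutory damages: 16 × $21,530 = $344,480
Multiplied by 5: 5 × $344,480 = $1,722,400
Combined award: $1,722,400 + $51,290 = $1,773,690
Costs: 40% of $1,773,690 = $709,476
Award plus costs: $1,773,690 + $709,476 = $2,483,166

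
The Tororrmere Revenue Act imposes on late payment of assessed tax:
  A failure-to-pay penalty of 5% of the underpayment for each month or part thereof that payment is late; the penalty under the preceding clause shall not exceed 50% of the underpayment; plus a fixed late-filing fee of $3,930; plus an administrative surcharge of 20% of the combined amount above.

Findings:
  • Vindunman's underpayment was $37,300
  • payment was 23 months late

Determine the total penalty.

Accrued rate: 5% × 23 = 115%, capped at 50% → 50%
Failure-to-pay penalty: 50% of $37,300 = $18,650
Penalty before surcharge: $18,650 + $3,930 = $22,580
Administrative surcharge: 20% of $22,580 = $4,516
Total penalty: $22,580 + $4,516 = $27,096

$27,096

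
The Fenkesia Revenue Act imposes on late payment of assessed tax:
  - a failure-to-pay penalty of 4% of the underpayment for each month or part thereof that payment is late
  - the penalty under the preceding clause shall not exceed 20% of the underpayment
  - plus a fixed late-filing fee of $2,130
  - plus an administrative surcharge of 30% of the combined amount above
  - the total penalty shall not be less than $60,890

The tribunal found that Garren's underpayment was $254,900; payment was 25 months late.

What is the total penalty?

Accrued rate: 4% × 25 = 100%, capped at 20% → 20%
Failure-to-pay penalty: 20% of $254,900 = $50,980
Penalty before surcharge: $50,980 + $2,130 = $53,110
Administrative surcharge: 30% of $53,110 = $15,933
Total penalty: $53,110 + $15,933 = $69,043
Minimum $60,890: $69,043 meets the minimum, no increase.

$69,043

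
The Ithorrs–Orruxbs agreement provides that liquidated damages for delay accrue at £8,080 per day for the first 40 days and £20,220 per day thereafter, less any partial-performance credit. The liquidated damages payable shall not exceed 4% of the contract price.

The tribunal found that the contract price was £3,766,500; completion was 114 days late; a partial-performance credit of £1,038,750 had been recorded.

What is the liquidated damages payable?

£150,660

First 40 days: 40 × £8,080 = £323,200
Remaining days: (114 − 40) × £20,220 = £1,496,280
Accrued per-day damages: £323,200 + £1,496,280 = £1,819,480
Less partial-performance credit: £1,819,480 − £1,038,750 = £780,730
Cap: 4% of £3,766,500 = £150,660
Cap at £150,660: £780,730 exceeds the cap → £150,660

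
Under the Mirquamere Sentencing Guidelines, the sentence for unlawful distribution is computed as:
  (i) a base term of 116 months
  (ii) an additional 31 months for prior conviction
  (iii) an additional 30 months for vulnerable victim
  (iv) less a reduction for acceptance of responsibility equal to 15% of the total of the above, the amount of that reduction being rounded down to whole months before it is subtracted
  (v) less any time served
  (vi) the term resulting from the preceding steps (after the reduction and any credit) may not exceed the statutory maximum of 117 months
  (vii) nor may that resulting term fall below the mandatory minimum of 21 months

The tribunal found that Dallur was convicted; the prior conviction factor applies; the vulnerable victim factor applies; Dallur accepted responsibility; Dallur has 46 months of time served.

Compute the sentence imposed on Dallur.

Sentence: 105 months

Prior conviction enhancement: +31 months
Vulnerable victim enhancement: +30 months
Adjusted term: 116 months + 31 months + 30 months = 177 months
Acceptance of responsibility reduction: 15% of 177 months = 26 months (rounded down)
After reduction: 177 − 26 = 151 months
Less time served: 151 months − 46 months = 105 months
Cap at 117 months: 105 months is within the cap, no reduction.
Minimum 21 months: 105 months meets the minimum, no increase.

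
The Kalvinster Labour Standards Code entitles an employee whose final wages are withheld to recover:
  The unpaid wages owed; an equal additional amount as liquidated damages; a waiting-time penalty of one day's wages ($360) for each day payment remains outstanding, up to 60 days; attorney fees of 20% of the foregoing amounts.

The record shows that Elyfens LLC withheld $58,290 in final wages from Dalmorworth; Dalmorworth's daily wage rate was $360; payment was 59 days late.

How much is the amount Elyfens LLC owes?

Liquidated damages (equal amount): $58,290
Penalty days: min(59, 60) = 59
Waiting-time penalty: 59 × $360 = $21,240
Subtotal: $58,290 + $58,290 + $21,240 = $137,820
Attorney fees: 20% of $137,820 = $27,564
Total award: $137,820 + $27,564 = $165,384

$165,384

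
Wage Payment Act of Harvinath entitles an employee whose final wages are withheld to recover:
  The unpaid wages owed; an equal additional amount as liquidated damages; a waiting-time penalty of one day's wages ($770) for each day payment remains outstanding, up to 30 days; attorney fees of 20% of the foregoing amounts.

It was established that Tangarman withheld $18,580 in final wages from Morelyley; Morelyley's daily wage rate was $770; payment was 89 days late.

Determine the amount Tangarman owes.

$72,312

Liquidated damages (equal amount): $18,580
Penalty days: min(89, 30) = 30
Waiting-time penalty: 30 × $770 = $23,100
Subtotal: $18,580 + $18,580 + $23,100 = $60,260
Attorney fees: 20% of $60,260 = $12,052
Total award: $60,260 + $12,052 = $72,312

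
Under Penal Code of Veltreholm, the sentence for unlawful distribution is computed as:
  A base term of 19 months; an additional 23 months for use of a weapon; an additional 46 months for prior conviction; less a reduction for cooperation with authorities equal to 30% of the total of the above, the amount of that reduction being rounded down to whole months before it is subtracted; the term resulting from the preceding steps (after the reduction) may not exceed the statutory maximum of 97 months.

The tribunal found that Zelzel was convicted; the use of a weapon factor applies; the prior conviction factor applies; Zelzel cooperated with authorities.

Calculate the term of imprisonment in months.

Use of a weapon enhancement: +23 months
Prior conviction enhancement: +46 months
Adjusted term: 19 months + 23 months + 46 months = 88 months
Cooperation with authorities reduction: 30% of 88 months = 26 months (rounded down)
After reduction: 88 − 26 = 62 months
Cap at 97 months: 62 months is within the cap, no reduction.

62 months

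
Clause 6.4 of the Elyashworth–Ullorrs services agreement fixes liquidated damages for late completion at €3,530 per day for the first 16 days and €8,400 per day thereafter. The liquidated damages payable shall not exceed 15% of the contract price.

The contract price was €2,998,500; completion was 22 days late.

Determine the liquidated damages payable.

First 16 days: 16 × €3,530 = €56,480
Remaining days: (22 − 16) × €8,400 = €50,400
Accrued per-day damages: €56,480 + €50,400 = €106,880
Cap: 15% of €2,998,500 = €449,775
Cap at €449,775: €106,880 is within the cap, no reduction.

€106,880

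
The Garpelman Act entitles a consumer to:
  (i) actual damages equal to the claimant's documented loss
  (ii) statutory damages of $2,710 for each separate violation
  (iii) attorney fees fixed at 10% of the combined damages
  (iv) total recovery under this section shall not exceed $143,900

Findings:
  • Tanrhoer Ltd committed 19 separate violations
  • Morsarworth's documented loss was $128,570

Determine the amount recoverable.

Statutory damages: 19 × $2,710 = $51,490
Combined damages: $128,570 + $51,490 = $180,060
Attorney fees: 10% of $180,060 = $18,006
Total before cap: $180,060 + $18,006 = $198,066
Cap at $143,900: $198,066 exceeds the cap → $143,900

$143,900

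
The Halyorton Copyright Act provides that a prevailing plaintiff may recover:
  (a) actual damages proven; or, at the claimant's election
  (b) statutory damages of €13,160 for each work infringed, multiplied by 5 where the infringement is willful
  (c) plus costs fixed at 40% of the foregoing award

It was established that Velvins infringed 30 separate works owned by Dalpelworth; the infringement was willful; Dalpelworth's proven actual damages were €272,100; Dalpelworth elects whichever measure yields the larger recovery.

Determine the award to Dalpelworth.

Statutory damages: 30 × €13,160 = €394,800
Multiplied by 5: 5 × €394,800 = €1,974,000
Greater of actual damages (€272,100) or enhanced statutory damages (€1,974,000): €1,974,000
Costs: 40% of €1,974,000 = €789,600
Award plus costs: €1,974,000 + €789,600 = €2,763,600

€2,763,600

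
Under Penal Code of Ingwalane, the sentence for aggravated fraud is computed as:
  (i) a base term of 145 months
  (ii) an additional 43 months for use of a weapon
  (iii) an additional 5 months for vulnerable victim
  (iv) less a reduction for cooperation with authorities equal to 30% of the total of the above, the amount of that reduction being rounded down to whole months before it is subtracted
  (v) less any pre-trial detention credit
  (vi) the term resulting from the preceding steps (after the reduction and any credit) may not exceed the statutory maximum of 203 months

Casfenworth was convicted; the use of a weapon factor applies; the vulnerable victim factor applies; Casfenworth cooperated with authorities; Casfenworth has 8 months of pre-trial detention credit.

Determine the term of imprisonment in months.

128 months

Use of a weapon enhancement: +43 months
Vulnerable victim enhancement: +5 months
Adjusted term: 145 months + 43 months + 5 months = 193 months
Cooperation with authorities reduction: 30% of 193 months = 57 months (rounded down)
After reduction: 193 − 57 = 136 months
Less pre-trial detention credit: 136 months − 8 months = 128 months
Cap at 203 months: 128 months is within the cap, no reduction.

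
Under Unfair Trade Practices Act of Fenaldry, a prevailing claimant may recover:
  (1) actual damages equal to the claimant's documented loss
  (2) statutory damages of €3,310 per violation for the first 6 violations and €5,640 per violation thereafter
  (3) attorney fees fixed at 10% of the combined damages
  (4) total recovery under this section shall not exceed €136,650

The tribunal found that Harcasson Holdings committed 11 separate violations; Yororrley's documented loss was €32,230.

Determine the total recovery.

First 6 violations: 6 × €3,310 = €19,860
Remaining violations: (11 − 6) × €5,640 = €28,200
Statutory damages: €19,860 + €28,200 = €48,060
Combined damages: €32,230 + €48,060 = €80,290
Attorney fees: 10% of €80,290 = €8,029
Total before cap: €80,290 + €8,029 = €88,319
Cap at €136,650: €88,319 is within the cap, no reduction.

€88,319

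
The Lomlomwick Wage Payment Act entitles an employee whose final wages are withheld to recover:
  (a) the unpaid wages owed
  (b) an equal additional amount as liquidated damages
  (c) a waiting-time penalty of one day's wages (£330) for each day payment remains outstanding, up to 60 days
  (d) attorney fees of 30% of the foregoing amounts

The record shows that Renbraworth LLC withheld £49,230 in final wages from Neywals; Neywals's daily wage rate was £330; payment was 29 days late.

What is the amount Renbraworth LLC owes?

£140,439

Liquidated damages (equal amount): £49,230
Penalty days: min(29, 60) = 29
Waiting-time penalty: 29 × £330 = £9,570
Subtotal: £49,230 + £49,230 + £9,570 = £108,030
Attorney fees: 30% of £108,030 = £32,409
Total award: £108,030 + £32,409 = £140,439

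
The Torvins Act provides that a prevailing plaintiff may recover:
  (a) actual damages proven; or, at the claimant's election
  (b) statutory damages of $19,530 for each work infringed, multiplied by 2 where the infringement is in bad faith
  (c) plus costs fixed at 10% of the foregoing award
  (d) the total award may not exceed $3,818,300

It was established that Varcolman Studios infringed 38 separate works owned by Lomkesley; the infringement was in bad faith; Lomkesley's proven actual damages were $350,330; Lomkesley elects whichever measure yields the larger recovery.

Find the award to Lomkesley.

Statutory damages: 38 × $19,530 = $742,140
Doubled: 2 × $742,140 = $1,484,280
Greater of actual damages ($350,330) or enhanced statutory damages ($1,484,280): $1,484,280
Costs: 10% of $1,484,280 = $148,428
Award plus costs: $1,484,280 + $148,428 = $1,632,708
Cap at $3,818,300: $1,632,708 is within the cap, no reduction.

$1,632,708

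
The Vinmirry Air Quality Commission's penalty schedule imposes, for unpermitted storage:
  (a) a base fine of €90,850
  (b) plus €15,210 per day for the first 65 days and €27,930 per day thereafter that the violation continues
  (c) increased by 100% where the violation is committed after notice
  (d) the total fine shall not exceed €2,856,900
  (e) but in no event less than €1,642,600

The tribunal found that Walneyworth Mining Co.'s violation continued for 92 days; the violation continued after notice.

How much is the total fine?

€2,856,900

First 65 days: 65 × €15,210 = €988,650
Remaining days: (92 − 65) × €27,930 = €754,110
Per-day component: €988,650 + €754,110 = €1,742,760
Base plus per-day: €90,850 + €1,742,760 = €1,833,610
Enhancement: 100% of €1,833,610 = €1,833,610
Enhanced fine: €1,833,610 + €1,833,610 = €3,667,220
Cap at €2,856,900: €3,667,220 exceeds the cap → €2,856,900
Minimum €1,642,600: €2,856,900 meets the minimum, no increase.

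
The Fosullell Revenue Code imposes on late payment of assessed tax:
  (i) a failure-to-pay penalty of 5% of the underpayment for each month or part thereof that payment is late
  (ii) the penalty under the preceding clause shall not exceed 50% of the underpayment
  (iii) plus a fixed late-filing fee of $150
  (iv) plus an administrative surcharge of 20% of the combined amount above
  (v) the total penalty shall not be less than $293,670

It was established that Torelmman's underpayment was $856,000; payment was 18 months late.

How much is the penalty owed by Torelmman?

$513,780

Accrued rate: 5% × 18 = 90%, capped at 50% → 50%
Failure-to-pay penalty: 50% of $856,000 = $428,000
Penalty before surcharge: $428,000 + $150 = $428,150
Administrative surcharge: 20% of $428,150 = $85,630
Total penalty: $428,150 + $85,630 = $513,780
Minimum $293,670: $513,780 meets the minimum, no increase.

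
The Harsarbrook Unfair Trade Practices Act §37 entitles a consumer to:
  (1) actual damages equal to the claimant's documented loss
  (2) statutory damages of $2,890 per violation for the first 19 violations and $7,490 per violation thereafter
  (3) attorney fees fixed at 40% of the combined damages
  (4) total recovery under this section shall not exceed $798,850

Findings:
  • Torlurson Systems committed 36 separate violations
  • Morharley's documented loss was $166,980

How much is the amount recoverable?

Total recovery: $488,908

First 19 violations: 19 × $2,890 = $54,910
Remaining violations: (36 − 19) × $7,490 = $127,330
Statutory damages: $54,910 + $127,330 = $182,240
Combined damages: $166,980 + $182,240 = $349,220
Attorney fees: 40% of $349,220 = $139,688
Total before cap: $349,220 + $139,688 = $488,908
Cap at $798,850: $488,908 is within the cap, no reduction.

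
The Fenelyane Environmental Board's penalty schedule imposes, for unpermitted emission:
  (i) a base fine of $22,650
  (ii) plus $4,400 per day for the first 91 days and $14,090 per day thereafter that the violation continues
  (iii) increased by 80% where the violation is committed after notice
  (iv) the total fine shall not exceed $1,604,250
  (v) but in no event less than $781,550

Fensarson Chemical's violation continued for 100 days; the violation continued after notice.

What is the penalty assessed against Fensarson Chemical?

$989,748

First 91 days: 91 × $4,400 = $400,400
Remaining days: (100 − 91) × $14,090 = $126,810
Per-day component: $400,400 + $126,810 = $527,210
Base plus per-day: $22,650 + $527,210 = $549,860
Enhancement: 80% of $549,860 = $439,888
Enhanced fine: $549,860 + $439,888 = $989,748
Cap at $1,604,250: $989,748 is within the cap, no reduction.
Minimum $781,550: $989,748 meets the minimum, no increase.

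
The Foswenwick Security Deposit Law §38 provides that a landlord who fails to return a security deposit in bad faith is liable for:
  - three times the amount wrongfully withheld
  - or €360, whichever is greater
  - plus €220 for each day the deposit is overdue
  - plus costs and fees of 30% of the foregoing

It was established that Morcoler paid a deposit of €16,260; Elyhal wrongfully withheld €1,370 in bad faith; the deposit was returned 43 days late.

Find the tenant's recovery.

€17,641

Trebled: 3 × €1,370 = €4,110
Minimum €360: €4,110 meets the minimum, no increase.
Late-return penalty: 43 × €220 = €9,460
Damages plus late penalty: €4,110 + €9,460 = €13,570
Costs and fees: 30% of €13,570 = €4,071
Total recovery: €13,570 + €4,071 = €17,641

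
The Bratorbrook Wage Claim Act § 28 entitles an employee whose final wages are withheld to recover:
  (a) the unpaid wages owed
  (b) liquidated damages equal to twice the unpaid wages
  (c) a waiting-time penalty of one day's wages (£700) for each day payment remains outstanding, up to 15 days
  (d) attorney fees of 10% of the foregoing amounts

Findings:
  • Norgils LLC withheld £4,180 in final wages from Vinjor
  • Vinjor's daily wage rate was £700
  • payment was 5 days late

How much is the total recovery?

Doubled: 2 × £4,180 = £8,360
Penalty days: min(5, 15) = 5
Waiting-time penalty: 5 × £700 = £3,500
Subtotal: £4,180 + £8,360 + £3,500 = £16,040
Attorney fees: 10% of £16,040 = £1,604
Total award: £16,040 + £1,604 = £17,644

£17,644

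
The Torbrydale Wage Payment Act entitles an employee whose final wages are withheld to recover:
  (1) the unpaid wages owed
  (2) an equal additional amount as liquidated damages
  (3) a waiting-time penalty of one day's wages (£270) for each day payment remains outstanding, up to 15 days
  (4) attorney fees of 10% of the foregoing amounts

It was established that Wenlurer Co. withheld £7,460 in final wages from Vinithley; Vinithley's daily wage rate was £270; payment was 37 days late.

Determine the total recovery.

£20,867

Liquidated damages (equal amount): £7,460
Penalty days: min(37, 15) = 15
Waiting-time penalty: 15 × £270 = £4,050
Subtotal: £7,460 + £7,460 + £4,050 = £18,970
Attorney fees: 10% of £18,970 = £1,897
Total award: £18,970 + £1,897 = £20,867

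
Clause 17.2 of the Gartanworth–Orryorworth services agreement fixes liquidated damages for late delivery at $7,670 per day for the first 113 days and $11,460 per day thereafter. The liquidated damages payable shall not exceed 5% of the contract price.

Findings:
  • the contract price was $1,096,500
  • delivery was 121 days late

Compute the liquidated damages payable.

First 113 days: 113 × $7,670 = $866,710
Remaining days: (121 − 113) × $11,460 = $91,680
Accrued per-day damages: $866,710 + $91,680 = $958,390
Cap: 5% of $1,096,500 = $54,825
Cap at $54,825: $958,390 exceeds the cap → $54,825

$54,825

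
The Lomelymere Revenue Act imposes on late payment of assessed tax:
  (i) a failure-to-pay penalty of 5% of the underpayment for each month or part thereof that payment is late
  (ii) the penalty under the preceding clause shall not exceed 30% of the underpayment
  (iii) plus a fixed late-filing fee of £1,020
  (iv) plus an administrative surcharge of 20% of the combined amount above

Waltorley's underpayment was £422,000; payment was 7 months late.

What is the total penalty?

Accrued rate: 5% × 7 = 35%, capped at 30% → 30%
Failure-to-pay penalty: 30% of £422,000 = £126,600
Penalty before surcharge: £126,600 + £1,020 = £127,620
Administrative surcharge: 20% of £127,620 = £25,524
Total penalty: £127,620 + £25,524 = £153,144

£153,144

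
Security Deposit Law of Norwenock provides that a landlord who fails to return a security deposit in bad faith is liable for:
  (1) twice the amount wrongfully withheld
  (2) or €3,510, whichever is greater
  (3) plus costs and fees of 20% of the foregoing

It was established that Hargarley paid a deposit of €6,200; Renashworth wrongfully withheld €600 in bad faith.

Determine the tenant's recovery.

Doubled: 2 × €600 = €1,200
Minimum €3,510: €1,200 is below the minimum → €3,510
Costs and fees: 20% of €3,510 = €702
Total recovery: €3,510 + €702 = €4,212

€4,212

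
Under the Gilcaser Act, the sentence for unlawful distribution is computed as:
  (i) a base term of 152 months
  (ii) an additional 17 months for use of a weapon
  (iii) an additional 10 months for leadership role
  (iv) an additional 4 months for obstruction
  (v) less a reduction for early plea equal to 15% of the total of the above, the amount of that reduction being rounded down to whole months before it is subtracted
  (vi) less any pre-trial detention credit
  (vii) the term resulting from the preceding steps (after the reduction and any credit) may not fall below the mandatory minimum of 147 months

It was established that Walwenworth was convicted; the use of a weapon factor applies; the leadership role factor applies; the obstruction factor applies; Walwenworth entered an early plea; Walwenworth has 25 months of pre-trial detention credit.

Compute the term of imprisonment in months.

Use of a weapon enhancement: +17 months
Leadership role enhancement: +10 months
Obstruction enhancement: +4 months
Adjusted term: 152 months + 17 months + 10 months + 4 months = 183 months
Early plea reduction: 15% of 183 months = 27 months (rounded down)
After reduction: 183 − 27 = 156 months
Less pre-trial detention credit: 156 months − 25 months = 131 months
Minimum 147 months: 131 months is below the minimum → 147 months

147 months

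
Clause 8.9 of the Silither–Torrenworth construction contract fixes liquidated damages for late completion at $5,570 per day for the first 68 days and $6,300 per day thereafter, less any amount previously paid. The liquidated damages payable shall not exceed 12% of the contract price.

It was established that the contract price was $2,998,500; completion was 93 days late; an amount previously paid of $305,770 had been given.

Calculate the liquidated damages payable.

First 68 days: 68 × $5,570 = $378,760
Remaining days: (93 − 68) × $6,300 = $157,500
Accrued per-day damages: $378,760 + $157,500 = $536,260
Less amount previously paid: $536,260 − $305,770 = $230,490
Cap: 12% of $2,998,500 = $359,820
Cap at $359,820: $230,490 is within the cap, no reduction.

$230,490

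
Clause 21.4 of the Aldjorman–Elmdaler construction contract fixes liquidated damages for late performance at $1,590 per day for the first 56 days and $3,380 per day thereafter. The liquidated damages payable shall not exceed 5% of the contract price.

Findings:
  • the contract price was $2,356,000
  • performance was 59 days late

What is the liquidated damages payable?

First 56 days: 56 × $1,590 = $89,040
Remaining days: (59 − 56) × $3,380 = $10,140
Accrued per-day damages: $89,040 + $10,140 = $99,180
Cap: 5% of $2,356,000 = $117,800
Cap at $117,800: $99,180 is within the cap, no reduction.

Liquidated damages: $99,180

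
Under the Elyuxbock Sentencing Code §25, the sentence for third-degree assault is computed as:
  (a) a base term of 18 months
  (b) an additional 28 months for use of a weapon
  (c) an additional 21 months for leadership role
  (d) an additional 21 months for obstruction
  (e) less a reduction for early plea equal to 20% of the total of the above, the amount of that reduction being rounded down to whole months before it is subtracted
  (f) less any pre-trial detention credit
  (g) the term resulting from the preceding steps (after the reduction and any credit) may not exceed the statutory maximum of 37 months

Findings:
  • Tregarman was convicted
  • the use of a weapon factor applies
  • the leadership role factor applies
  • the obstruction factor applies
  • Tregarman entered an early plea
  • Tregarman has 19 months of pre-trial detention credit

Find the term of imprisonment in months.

37 months

Use of a weapon enhancement: +28 months
Leadership role enhancement: +21 months
Obstruction enhancement: +21 months
Adjusted term: 18 months + 28 months + 21 months + 21 months = 88 months
Early plea reduction: 20% of 88 months = 17 months (rounded down)
After reduction: 88 − 17 = 71 months
Less pre-trial detention credit: 71 months − 19 months = 52 months
Cap at 37 months: 52 months exceeds the cap → 37 months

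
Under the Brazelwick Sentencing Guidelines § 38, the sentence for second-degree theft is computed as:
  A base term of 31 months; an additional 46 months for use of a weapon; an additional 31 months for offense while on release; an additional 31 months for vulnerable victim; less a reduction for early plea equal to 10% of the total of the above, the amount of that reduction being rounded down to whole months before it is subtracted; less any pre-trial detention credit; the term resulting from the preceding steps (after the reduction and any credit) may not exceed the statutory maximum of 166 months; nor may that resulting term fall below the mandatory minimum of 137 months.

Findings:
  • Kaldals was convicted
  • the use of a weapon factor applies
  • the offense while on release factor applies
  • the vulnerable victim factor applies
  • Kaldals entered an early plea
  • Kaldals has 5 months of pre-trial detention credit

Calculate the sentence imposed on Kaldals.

Use of a weapon enhancement: +46 months
Offense while on release enhancement: +31 months
Vulnerable victim enhancement: +31 months
Adjusted term: 31 months + 46 months + 31 months + 31 months = 139 months
Early plea reduction: 10% of 139 months = 13 months (rounded down)
After reduction: 139 − 13 = 126 months
Less pre-trial detention credit: 126 months − 5 months = 121 months
Cap at 166 months: 121 months is within the cap, no reduction.
Minimum 137 months: 121 months is below the minimum → 137 months

137 months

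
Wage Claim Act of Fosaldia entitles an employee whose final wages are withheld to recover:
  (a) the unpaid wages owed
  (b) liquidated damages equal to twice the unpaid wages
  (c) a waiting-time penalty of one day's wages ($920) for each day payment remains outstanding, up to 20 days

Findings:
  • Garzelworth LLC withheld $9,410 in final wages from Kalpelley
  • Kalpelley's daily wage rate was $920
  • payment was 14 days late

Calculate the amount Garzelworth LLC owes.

Doubled: 2 × $9,410 = $18,820
Penalty days: min(14, 20) = 14
Waiting-time penalty: 14 × $920 = $12,880
Total award: $9,410 + $18,820 + $12,880 = $41,110

Total award: $41,110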